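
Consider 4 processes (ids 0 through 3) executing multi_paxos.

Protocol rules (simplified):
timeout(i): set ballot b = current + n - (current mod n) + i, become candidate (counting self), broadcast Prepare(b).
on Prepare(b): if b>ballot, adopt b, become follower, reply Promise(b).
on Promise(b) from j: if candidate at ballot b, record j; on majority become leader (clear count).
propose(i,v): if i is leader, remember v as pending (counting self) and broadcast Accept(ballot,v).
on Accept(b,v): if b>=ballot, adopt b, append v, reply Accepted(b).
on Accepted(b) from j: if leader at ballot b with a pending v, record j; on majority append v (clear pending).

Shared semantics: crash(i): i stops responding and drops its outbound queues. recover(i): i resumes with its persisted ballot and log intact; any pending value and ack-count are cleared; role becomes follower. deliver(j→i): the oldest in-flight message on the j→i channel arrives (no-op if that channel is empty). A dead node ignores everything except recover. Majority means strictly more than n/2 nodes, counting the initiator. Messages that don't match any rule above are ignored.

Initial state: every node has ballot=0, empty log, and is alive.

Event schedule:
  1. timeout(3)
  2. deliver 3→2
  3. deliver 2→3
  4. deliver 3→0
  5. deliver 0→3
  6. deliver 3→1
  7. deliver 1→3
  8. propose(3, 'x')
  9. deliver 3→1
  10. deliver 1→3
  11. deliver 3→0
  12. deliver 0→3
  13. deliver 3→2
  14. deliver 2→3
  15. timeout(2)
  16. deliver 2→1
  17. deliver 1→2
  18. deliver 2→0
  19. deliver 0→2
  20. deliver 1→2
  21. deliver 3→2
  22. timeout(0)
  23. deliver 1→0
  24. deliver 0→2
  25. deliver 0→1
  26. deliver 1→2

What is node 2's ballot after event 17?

10

1. timeout(3):  <3:cand b7 ->
2. deliver 3→2:  <2:foll b7 ->
3. deliver 2→3:  nop
4. deliver 3→0:  <0:foll b7 ->
5. deliver 0→3:  <3:lead b7 ->
6. deliver 3→1:  <1:foll b7 ->
7. deliver 1→3:  nop
8. propose(3,'x'):  nop
9. deliver 3→1:  <1:foll b7 x>
10. deliver 1→3:  nop
11. deliver 3→0:  <0:foll b7 x>
12. deliver 0→3:  <3:lead b7 x>
13. deliver 3→2:  <2:foll b7 x>
14. deliver 2→3:  nop
15. timeout(2):  <2:cand b10 x>
16. deliver 2→1:  <1:foll b10 x>
17. deliver 1→2:  nop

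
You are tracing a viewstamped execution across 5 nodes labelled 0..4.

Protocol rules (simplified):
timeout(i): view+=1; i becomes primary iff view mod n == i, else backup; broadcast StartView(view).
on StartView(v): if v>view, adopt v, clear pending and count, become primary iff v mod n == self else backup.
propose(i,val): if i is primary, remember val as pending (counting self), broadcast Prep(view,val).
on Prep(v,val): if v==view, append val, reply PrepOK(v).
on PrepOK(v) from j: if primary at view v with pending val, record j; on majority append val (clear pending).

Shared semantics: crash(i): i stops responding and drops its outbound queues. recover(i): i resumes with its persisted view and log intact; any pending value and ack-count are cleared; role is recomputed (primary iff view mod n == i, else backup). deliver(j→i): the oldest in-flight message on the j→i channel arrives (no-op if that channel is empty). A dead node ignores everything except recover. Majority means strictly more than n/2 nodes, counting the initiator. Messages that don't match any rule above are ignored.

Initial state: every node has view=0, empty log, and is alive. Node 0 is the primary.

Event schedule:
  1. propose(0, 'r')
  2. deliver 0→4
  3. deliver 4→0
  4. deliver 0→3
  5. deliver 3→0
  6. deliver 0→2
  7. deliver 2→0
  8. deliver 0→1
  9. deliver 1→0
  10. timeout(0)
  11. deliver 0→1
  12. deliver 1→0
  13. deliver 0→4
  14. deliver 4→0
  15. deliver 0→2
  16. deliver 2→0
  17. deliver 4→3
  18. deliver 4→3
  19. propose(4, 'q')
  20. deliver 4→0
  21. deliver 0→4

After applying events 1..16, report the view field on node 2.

1

after 1 — propose(0,'r'): ·
after 2 — deliver 0→4: n4:back/v0/[r]
after 3 — deliver 4→0: ·
after 4 — deliver 0→3: n3:back/v0/[r]
after 5 — deliver 3→0: n0:prim/v0/[r]
after 6 — deliver 0→2: n2:back/v0/[r]
after 7 — deliver 2→0: ·
after 8 — deliver 0→1: n1:back/v0/[r]
after 9 — deliver 1→0: ·
after 10 — timeout(0): n0:back/v1/[r]
after 11 — deliver 0→1: n1:prim/v1/[r]
after 12 — deliver 1→0: ·
after 13 — deliver 0→4: n4:back/v1/[r]
after 14 — deliver 4→0: ·
after 15 — deliver 0→2: n2:back/v1/[r]
after 16 — deliver 2→0: ·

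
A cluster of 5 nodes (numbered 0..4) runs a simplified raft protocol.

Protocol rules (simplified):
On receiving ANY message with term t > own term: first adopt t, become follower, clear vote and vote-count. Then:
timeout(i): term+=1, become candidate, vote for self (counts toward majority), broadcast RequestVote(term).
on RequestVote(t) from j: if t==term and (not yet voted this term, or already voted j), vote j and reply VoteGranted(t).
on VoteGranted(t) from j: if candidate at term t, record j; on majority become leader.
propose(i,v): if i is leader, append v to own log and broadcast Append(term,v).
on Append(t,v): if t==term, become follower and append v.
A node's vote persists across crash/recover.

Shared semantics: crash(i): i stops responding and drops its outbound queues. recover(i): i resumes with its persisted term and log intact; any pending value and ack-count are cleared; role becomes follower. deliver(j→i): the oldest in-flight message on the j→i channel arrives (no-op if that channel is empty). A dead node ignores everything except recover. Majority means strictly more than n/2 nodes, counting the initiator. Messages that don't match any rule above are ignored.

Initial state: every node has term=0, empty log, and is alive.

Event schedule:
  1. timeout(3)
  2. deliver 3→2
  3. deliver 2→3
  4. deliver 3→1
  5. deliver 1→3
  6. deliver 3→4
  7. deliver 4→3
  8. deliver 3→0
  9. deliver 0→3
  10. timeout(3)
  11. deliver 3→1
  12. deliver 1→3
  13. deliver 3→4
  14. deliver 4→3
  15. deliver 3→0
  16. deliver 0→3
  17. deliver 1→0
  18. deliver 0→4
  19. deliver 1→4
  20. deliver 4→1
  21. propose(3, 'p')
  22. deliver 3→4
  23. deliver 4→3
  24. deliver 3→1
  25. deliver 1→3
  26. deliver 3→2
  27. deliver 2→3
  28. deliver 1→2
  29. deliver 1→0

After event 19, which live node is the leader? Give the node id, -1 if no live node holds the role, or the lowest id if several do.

after 1 — timeout(3): n3:cand/t1/[-]
after 2 — deliver 3→2: n2:foll/t1/[-]
after 3 — deliver 2→3: ·
after 4 — deliver 3→1: n1:foll/t1/[-]
after 5 — deliver 1→3: n3:lead/t1/[-]
after 6 — deliver 3→4: n4:foll/t1/[-]
after 7 — deliver 4→3: ·
after 8 — deliver 3→0: n0:foll/t1/[-]
after 9 — deliver 0→3: ·
after 10 — timeout(3): n3:cand/t2/[-]
after 11 — deliver 3→1: n1:foll/t2/[-]
after 12 — deliver 1→3: ·
after 13 — deliver 3→4: n4:foll/t2/[-]
after 14 — deliver 4→3: n3:lead/t2/[-]
after 15 — deliver 3→0: n0:foll/t2/[-]
after 16 — deliver 0→3: ·
after 17 — deliver 1→0: ·
after 18 — deliver 0→4: ·
after 19 — deliver 1→4: ·

3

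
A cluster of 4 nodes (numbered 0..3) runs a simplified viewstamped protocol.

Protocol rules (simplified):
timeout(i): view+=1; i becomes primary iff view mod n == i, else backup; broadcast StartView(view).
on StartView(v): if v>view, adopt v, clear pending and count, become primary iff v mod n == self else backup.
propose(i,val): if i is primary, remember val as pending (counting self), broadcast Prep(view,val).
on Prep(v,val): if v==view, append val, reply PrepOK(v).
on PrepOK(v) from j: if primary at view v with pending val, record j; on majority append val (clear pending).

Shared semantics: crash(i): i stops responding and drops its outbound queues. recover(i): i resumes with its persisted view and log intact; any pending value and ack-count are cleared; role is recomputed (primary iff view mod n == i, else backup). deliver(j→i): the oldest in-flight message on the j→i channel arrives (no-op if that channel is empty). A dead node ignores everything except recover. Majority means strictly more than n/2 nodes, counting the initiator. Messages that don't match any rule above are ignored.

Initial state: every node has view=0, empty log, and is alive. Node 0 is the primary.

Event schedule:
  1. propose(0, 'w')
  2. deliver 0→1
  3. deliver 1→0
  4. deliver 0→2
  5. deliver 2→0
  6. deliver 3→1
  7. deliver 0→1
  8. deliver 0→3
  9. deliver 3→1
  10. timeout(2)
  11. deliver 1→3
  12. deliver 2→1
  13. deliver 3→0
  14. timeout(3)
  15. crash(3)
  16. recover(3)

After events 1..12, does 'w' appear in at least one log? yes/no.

step 1 propose(0,'w'): —
step 2 deliver 0→1: 1={back,v=0,log=w}
step 3 deliver 1→0: —
step 4 deliver 0→2: 2={back,v=0,log=w}
step 5 deliver 2→0: 0={prim,v=0,log=w}
step 6 deliver 3→1: —
step 7 deliver 0→1: —
step 8 deliver 0→3: 3={back,v=0,log=w}
step 9 deliver 3→1: —
step 10 timeout(2): 2={back,v=1,log=w}
step 11 deliver 1→3: —
step 12 deliver 2→1: 1={prim,v=1,log=w}

yes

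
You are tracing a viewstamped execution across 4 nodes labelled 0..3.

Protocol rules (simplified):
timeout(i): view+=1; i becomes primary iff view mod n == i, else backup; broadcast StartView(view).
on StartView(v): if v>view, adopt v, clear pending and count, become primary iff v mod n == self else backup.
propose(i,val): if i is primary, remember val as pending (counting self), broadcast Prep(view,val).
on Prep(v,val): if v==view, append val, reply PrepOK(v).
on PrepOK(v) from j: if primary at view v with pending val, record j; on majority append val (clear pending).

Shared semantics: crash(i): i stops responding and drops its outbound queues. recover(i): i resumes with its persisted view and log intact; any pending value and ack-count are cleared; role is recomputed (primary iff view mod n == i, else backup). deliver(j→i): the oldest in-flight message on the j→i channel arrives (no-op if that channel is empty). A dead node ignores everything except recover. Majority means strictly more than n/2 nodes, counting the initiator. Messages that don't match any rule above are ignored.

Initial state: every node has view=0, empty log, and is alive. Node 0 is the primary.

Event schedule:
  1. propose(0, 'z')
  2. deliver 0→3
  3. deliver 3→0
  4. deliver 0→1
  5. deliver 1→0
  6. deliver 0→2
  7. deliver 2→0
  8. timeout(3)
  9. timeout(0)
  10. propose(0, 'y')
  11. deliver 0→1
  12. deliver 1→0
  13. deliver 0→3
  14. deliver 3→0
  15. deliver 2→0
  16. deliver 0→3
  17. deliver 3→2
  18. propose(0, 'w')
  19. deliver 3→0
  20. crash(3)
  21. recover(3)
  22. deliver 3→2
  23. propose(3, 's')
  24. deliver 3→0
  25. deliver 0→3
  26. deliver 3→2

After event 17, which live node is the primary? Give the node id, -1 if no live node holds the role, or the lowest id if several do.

1

after 1 — propose(0,'z'): ·
after 2 — deliver 0→3: n3:back/v0/[z]
after 3 — deliver 3→0: ·
after 4 — deliver 0→1: n1:back/v0/[z]
after 5 — deliver 1→0: n0:prim/v0/[z]
after 6 — deliver 0→2: n2:back/v0/[z]
after 7 — deliver 2→0: ·
after 8 — timeout(3): n3:back/v1/[z]
after 9 — timeout(0): n0:back/v1/[z]
after 10 — propose(0,'y'): ·
after 11 — deliver 0→1: n1:prim/v1/[z]
after 12 — deliver 1→0: ·
after 13 — deliver 0→3: ·
after 14 — deliver 3→0: ·
after 15 — deliver 2→0: ·
after 16 — deliver 0→3: ·
after 17 — deliver 3→2: n2:back/v1/[z]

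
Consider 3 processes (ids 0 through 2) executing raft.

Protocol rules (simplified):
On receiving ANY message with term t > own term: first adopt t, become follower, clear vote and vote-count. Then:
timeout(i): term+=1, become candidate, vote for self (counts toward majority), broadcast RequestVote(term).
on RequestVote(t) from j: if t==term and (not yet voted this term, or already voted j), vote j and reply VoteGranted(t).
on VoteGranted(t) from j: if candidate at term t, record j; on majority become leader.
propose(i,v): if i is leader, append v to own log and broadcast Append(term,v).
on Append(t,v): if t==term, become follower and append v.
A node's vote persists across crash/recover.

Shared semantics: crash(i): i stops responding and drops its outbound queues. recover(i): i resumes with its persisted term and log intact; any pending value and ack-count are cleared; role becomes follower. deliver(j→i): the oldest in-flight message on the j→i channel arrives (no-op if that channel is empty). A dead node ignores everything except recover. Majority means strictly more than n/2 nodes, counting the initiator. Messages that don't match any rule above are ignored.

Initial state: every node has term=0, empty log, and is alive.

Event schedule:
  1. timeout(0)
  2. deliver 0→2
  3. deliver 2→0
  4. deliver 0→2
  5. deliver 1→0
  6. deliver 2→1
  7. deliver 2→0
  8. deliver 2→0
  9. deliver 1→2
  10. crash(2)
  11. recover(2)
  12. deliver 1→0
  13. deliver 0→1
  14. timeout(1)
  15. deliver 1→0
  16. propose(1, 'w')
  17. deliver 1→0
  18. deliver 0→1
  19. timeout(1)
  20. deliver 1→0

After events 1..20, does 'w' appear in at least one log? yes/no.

e1 timeout(0): 0[cand,t=1,-]
e2 deliver 0→2: 2[foll,t=1,-]
e3 deliver 2→0: 0[lead,t=1,-]
e4 deliver 0→2: ·
e5 deliver 1→0: ·
e6 deliver 2→1: ·
e7 deliver 2→0: ·
e8 deliver 2→0: ·
e9 deliver 1→2: ·
e10 crash(2): 2[✗foll,t=1,-]
e11 recover(2): 2[foll,t=1,-]
e12 deliver 1→0: ·
e13 deliver 0→1: 1[foll,t=1,-]
e14 timeout(1): 1[cand,t=2,-]
e15 deliver 1→0: ·
e16 propose(1,'w'): ·
e17 deliver 1→0: 0[foll,t=2,-]
e18 deliver 0→1: 1[lead,t=2,-]
e19 timeout(1): 1[cand,t=3,-]
e20 deliver 1→0: 0[foll,t=3,-]

no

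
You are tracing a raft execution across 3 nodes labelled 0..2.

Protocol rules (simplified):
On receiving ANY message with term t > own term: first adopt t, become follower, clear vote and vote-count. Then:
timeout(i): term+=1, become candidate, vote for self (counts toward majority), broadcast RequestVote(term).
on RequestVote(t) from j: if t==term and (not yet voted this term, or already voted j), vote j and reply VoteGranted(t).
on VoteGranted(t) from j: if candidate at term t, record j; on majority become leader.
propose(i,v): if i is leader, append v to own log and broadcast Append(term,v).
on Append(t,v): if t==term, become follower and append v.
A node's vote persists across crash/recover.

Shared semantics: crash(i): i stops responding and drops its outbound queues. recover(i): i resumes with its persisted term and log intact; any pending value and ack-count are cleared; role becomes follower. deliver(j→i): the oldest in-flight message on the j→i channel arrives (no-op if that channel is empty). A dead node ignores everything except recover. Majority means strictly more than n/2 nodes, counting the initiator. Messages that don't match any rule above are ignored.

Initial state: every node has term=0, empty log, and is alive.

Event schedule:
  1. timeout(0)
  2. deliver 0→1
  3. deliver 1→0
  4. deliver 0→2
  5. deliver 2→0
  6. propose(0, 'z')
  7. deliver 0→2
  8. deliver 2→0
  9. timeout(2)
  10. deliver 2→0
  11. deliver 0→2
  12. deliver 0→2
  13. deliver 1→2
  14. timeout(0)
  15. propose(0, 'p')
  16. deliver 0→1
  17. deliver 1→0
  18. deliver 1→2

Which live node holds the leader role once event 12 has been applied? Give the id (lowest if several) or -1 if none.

after 1 — timeout(0): n0:cand/t1/[-]
after 2 — deliver 0→1: n1:foll/t1/[-]
after 3 — deliver 1→0: n0:lead/t1/[-]
after 4 — deliver 0→2: n2:foll/t1/[-]
after 5 — deliver 2→0: ·
after 6 — propose(0,'z'): n0:lead/t1/[z]
after 7 — deliver 0→2: n2:foll/t1/[z]
after 8 — deliver 2→0: ·
after 9 — timeout(2): n2:cand/t2/[z]
after 10 — deliver 2→0: n0:foll/t2/[z]
after 11 — deliver 0→2: n2:lead/t2/[z]
after 12 — deliver 0→2: ·

2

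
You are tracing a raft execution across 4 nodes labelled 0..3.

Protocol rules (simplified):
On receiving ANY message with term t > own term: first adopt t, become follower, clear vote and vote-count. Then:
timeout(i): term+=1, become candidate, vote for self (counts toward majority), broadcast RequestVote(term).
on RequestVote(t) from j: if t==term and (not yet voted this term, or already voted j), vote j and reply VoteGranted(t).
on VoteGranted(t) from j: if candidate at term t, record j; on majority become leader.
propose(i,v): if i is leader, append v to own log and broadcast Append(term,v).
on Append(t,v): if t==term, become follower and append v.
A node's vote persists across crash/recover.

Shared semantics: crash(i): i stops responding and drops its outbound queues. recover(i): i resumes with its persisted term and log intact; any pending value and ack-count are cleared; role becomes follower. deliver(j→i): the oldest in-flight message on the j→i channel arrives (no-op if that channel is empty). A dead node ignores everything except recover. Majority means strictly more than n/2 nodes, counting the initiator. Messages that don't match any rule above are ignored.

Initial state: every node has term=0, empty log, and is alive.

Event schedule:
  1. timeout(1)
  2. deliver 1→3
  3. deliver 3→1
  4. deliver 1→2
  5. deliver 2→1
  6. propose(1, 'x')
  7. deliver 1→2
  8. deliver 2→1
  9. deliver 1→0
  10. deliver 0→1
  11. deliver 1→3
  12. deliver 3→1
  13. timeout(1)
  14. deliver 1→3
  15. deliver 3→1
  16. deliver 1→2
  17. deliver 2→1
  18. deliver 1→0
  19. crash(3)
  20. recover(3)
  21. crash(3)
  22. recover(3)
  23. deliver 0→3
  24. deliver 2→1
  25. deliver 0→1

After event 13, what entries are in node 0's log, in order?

1. timeout(1):  <1:cand t1 ->
2. deliver 1→3:  <3:foll t1 ->
3. deliver 3→1:  nop
4. deliver 1→2:  <2:foll t1 ->
5. deliver 2→1:  <1:lead t1 ->
6. propose(1,'x'):  <1:lead t1 x>
7. deliver 1→2:  <2:foll t1 x>
8. deliver 2→1:  nop
9. deliver 1→0:  <0:foll t1 ->
10. deliver 0→1:  nop
11. deliver 1→3:  <3:foll t1 x>
12. deliver 3→1:  nop
13. timeout(1):  <1:cand t2 x>

empty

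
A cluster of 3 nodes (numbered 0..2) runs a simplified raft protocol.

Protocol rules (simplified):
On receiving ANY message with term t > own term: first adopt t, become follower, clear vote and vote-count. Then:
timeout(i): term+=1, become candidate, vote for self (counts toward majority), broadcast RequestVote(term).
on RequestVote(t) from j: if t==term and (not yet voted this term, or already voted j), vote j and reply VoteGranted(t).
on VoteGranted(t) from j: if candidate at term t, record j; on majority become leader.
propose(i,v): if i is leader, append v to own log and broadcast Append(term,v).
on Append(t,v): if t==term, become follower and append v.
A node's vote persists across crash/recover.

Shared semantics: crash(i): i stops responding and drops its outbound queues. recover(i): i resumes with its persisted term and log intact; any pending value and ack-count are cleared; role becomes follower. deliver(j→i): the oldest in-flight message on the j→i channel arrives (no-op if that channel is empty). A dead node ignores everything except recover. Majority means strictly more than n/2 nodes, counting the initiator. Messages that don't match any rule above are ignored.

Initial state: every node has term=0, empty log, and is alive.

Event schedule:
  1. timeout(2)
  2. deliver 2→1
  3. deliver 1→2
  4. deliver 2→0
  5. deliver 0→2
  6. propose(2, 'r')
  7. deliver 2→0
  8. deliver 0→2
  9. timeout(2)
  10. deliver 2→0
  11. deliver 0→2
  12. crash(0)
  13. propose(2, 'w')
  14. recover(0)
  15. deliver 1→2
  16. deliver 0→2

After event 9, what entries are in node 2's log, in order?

r

e1 timeout(2): 2[cand,t=1,-]
e2 deliver 2→1: 1[foll,t=1,-]
e3 deliver 1→2: 2[lead,t=1,-]
e4 deliver 2→0: 0[foll,t=1,-]
e5 deliver 0→2: ·
e6 propose(2,'r'): 2[lead,t=1,r]
e7 deliver 2→0: 0[foll,t=1,r]
e8 deliver 0→2: ·
e9 timeout(2): 2[cand,t=2,r]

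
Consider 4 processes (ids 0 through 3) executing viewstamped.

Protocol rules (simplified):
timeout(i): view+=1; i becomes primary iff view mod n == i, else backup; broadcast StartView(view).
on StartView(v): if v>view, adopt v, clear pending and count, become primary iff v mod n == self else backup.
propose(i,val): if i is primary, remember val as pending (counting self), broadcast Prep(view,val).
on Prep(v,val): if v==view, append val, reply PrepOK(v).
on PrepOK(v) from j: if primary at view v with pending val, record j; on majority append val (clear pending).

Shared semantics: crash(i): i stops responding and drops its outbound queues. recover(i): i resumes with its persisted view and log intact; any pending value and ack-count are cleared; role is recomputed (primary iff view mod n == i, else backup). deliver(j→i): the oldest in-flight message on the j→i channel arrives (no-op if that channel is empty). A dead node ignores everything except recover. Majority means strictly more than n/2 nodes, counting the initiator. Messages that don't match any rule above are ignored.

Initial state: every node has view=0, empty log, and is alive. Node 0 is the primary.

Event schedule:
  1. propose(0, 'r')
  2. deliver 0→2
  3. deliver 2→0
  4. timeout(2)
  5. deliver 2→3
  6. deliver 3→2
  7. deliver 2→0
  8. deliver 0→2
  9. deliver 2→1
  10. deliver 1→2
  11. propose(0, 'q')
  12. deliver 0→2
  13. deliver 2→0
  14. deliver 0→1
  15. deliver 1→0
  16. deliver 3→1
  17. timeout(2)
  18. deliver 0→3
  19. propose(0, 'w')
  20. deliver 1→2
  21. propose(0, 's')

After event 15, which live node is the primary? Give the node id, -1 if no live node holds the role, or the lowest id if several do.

after 1 — propose(0,'r'): ·
after 2 — deliver 0→2: n2:back/v0/[r]
after 3 — deliver 2→0: ·
after 4 — timeout(2): n2:back/v1/[r]
after 5 — deliver 2→3: n3:back/v1/[-]
after 6 — deliver 3→2: ·
after 7 — deliver 2→0: n0:back/v1/[-]
after 8 — deliver 0→2: ·
after 9 — deliver 2→1: n1:prim/v1/[-]
after 10 — deliver 1→2: ·
after 11 — propose(0,'q'): ·
after 12 — deliver 0→2: ·
after 13 — deliver 2→0: ·
after 14 — deliver 0→1: ·
after 15 — deliver 1→0: ·

1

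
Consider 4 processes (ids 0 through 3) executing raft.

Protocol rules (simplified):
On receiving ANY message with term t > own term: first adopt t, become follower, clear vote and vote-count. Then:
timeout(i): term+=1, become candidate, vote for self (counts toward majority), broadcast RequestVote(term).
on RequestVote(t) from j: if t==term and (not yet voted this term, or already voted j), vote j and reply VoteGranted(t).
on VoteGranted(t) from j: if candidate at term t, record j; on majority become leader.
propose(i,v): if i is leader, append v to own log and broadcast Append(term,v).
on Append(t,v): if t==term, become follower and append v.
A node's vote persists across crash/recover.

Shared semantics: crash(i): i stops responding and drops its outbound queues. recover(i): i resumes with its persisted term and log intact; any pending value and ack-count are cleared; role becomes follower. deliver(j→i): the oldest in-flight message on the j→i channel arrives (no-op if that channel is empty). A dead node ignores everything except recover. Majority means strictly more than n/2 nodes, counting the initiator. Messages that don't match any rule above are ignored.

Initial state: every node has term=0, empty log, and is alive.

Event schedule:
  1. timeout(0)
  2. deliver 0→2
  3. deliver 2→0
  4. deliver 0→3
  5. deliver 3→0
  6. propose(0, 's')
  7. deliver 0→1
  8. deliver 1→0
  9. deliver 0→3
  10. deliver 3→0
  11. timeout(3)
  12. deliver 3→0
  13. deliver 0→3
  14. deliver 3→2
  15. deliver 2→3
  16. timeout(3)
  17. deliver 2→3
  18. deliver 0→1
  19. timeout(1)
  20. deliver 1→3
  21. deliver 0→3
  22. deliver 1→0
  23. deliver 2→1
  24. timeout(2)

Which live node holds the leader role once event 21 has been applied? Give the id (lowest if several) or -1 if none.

after 1 — timeout(0): n0:cand/t1/[-]
after 2 — deliver 0→2: n2:foll/t1/[-]
after 3 — deliver 2→0: ·
after 4 — deliver 0→3: n3:foll/t1/[-]
after 5 — deliver 3→0: n0:lead/t1/[-]
after 6 — propose(0,'s'): n0:lead/t1/[s]
after 7 — deliver 0→1: n1:foll/t1/[-]
after 8 — deliver 1→0: ·
after 9 — deliver 0→3: n3:foll/t1/[s]
after 10 — deliver 3→0: ·
after 11 — timeout(3): n3:cand/t2/[s]
after 12 — deliver 3→0: n0:foll/t2/[s]
after 13 — deliver 0→3: ·
after 14 — deliver 3→2: n2:foll/t2/[-]
after 15 — deliver 2→3: n3:lead/t2/[s]
after 16 — timeout(3): n3:cand/t3/[s]
after 17 — deliver 2→3: ·
after 18 — deliver 0→1: n1:foll/t1/[s]
after 19 — timeout(1): n1:cand/t2/[s]
after 20 — deliver 1→3: ·
after 21 — deliver 0→3: ·

-1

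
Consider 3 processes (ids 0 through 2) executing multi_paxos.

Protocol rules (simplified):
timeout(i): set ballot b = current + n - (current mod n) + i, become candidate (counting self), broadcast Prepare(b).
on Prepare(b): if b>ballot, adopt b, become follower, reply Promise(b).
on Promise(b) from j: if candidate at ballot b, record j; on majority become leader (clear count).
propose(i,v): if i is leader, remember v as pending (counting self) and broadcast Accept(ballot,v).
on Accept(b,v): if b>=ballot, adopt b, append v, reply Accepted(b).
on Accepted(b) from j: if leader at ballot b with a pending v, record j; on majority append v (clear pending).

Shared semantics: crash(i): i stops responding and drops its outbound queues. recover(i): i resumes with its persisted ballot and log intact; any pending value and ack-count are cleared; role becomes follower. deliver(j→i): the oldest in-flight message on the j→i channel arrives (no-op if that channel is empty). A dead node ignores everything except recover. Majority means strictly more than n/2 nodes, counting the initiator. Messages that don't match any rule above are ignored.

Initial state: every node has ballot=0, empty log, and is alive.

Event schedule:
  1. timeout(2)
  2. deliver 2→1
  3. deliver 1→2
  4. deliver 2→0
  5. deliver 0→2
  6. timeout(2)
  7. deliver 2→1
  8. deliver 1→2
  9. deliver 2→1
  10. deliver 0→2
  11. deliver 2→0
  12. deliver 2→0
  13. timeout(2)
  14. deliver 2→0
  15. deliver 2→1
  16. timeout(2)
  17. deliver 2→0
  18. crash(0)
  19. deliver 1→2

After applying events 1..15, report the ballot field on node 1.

11

1. timeout(2):  <2:cand b5 ->
2. deliver 2→1:  <1:foll b5 ->
3. deliver 1→2:  <2:lead b5 ->
4. deliver 2→0:  <0:foll b5 ->
5. deliver 0→2:  nop
6. timeout(2):  <2:cand b8 ->
7. deliver 2→1:  <1:foll b8 ->
8. deliver 1→2:  <2:lead b8 ->
9. deliver 2→1:  nop
10. deliver 0→2:  nop
11. deliver 2→0:  <0:foll b8 ->
12. deliver 2→0:  nop
13. timeout(2):  <2:cand b11 ->
14. deliver 2→0:  <0:foll b11 ->
15. deliver 2→1:  <1:foll b11 ->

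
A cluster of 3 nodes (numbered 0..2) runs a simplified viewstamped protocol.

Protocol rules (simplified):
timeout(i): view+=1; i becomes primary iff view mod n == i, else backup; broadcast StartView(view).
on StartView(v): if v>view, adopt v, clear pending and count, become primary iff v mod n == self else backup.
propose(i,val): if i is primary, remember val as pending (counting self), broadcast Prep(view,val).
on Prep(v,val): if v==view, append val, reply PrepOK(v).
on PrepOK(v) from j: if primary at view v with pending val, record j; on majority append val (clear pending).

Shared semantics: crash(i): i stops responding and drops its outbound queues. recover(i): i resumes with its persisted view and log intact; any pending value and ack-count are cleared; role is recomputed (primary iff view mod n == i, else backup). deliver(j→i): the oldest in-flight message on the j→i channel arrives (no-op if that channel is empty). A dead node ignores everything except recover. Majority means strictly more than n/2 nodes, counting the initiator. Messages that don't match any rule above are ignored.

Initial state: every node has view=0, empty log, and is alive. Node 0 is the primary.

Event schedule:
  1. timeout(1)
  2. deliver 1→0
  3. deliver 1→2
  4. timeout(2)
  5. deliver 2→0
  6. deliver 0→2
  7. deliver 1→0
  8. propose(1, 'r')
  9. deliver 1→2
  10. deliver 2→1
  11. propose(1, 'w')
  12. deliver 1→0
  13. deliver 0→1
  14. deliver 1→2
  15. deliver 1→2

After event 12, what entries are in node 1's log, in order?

empty

step 1 timeout(1): 1={prim,v=1,log=-}
step 2 deliver 1→0: 0={back,v=1,log=-}
step 3 deliver 1→2: 2={back,v=1,log=-}
step 4 timeout(2): 2={prim,v=2,log=-}
step 5 deliver 2→0: 0={back,v=2,log=-}
step 6 deliver 0→2: —
step 7 deliver 1→0: —
step 8 propose(1,'r'): —
step 9 deliver 1→2: —
step 10 deliver 2→1: 1={back,v=2,log=-}
step 11 propose(1,'w'): —
step 12 deliver 1→0: —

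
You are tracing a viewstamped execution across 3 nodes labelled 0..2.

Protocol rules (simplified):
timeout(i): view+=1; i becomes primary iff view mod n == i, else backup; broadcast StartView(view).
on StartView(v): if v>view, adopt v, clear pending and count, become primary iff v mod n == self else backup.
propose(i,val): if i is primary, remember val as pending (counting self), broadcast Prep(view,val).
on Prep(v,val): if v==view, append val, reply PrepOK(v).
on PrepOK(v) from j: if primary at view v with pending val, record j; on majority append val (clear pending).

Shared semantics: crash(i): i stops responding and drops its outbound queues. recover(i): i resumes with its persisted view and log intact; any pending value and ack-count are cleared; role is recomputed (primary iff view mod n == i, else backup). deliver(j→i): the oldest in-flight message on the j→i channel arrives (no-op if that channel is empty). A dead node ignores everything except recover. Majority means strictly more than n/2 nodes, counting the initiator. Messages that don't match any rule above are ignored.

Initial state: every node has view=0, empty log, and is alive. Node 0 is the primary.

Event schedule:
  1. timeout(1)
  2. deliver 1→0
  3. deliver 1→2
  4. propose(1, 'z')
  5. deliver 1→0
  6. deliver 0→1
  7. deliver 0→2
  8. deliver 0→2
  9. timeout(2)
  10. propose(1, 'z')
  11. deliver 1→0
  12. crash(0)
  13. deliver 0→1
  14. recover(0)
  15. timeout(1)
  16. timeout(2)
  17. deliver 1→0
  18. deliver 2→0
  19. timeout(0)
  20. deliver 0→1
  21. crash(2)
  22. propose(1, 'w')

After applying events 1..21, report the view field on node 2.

3

step 1 timeout(1): 1={prim,v=1,log=-}
step 2 deliver 1→0: 0={back,v=1,log=-}
step 3 deliver 1→2: 2={back,v=1,log=-}
step 4 propose(1,'z'): —
step 5 deliver 1→0: 0={back,v=1,log=z}
step 6 deliver 0→1: 1={prim,v=1,log=z}
step 7 deliver 0→2: —
step 8 deliver 0→2: —
step 9 timeout(2): 2={prim,v=2,log=-}
step 10 propose(1,'z'): —
step 11 deliver 1→0: 0={back,v=1,log=z,z}
step 12 crash(0): 0={✗back,v=1,log=z,z}
step 13 deliver 0→1: —
step 14 recover(0): 0={back,v=1,log=z,z}
step 15 timeout(1): 1={back,v=2,log=z}
step 16 timeout(2): 2={back,v=3,log=-}
step 17 deliver 1→0: 0={back,v=2,log=z,z}
step 18 deliver 2→0: —
step 19 timeout(0): 0={prim,v=3,log=z,z}
step 20 deliver 0→1: 1={back,v=3,log=z}
step 21 crash(2): 2={✗back,v=3,log=-}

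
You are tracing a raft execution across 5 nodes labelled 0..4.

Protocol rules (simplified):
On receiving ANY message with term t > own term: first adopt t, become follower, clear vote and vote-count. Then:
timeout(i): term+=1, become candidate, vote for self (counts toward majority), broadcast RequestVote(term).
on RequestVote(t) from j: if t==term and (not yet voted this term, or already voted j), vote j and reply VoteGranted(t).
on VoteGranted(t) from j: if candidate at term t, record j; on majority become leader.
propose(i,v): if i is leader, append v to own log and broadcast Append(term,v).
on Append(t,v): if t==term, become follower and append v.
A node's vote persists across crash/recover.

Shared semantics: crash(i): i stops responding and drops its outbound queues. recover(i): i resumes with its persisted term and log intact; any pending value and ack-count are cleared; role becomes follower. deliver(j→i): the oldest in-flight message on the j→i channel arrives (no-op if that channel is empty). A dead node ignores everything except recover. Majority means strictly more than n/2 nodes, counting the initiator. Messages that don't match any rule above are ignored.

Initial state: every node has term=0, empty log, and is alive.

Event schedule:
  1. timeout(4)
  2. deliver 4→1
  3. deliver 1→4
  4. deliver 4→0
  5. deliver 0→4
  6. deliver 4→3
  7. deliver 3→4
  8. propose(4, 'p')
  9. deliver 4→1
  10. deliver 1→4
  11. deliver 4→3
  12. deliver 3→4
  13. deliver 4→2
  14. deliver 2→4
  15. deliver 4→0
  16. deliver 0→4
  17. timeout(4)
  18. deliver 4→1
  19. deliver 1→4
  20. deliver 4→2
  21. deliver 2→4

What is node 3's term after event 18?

e1 timeout(4): 4[cand,t=1,-]
e2 deliver 4→1: 1[foll,t=1,-]
e3 deliver 1→4: ·
e4 deliver 4→0: 0[foll,t=1,-]
e5 deliver 0→4: 4[lead,t=1,-]
e6 deliver 4→3: 3[foll,t=1,-]
e7 deliver 3→4: ·
e8 propose(4,'p'): 4[lead,t=1,p]
e9 deliver 4→1: 1[foll,t=1,p]
e10 deliver 1→4: ·
e11 deliver 4→3: 3[foll,t=1,p]
e12 deliver 3→4: ·
e13 deliver 4→2: 2[foll,t=1,-]
e14 deliver 2→4: ·
e15 deliver 4→0: 0[foll,t=1,p]
e16 deliver 0→4: ·
e17 timeout(4): 4[cand,t=2,p]
e18 deliver 4→1: 1[foll,t=2,p]

1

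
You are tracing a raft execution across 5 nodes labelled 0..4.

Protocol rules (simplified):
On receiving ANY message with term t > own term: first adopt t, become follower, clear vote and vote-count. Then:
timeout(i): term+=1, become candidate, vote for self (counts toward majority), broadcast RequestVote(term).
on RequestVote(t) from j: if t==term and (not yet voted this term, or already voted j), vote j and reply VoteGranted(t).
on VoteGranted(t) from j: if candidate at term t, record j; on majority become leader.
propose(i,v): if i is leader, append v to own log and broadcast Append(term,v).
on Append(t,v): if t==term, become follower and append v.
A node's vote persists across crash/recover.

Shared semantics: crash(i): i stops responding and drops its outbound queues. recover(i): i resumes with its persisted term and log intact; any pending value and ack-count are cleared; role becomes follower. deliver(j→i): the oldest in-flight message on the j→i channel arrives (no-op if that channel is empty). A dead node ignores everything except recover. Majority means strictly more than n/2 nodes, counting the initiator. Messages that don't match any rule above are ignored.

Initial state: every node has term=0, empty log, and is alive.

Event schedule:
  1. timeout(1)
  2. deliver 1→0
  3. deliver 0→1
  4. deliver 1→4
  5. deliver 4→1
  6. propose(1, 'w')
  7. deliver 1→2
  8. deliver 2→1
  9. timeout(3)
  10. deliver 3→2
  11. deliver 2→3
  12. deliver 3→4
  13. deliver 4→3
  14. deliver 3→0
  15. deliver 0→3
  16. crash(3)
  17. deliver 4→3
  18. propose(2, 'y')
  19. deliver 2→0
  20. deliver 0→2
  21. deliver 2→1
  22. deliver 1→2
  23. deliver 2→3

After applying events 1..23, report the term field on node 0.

step 1 timeout(1): 1={cand,t=1,log=-}
step 2 deliver 1→0: 0={foll,t=1,log=-}
step 3 deliver 0→1: —
step 4 deliver 1→4: 4={foll,t=1,log=-}
step 5 deliver 4→1: 1={lead,t=1,log=-}
step 6 propose(1,'w'): 1={lead,t=1,log=w}
step 7 deliver 1→2: 2={foll,t=1,log=-}
step 8 deliver 2→1: —
step 9 timeout(3): 3={cand,t=1,log=-}
step 10 deliver 3→2: —
step 11 deliver 2→3: —
step 12 deliver 3→4: —
step 13 deliver 4→3: —
step 14 deliver 3→0: —
step 15 deliver 0→3: —
step 16 crash(3): 3={✗cand,t=1,log=-}
step 17 deliver 4→3: —
step 18 propose(2,'y'): —
step 19 deliver 2→0: —
step 20 deliver 0→2: —
step 21 deliver 2→1: —
step 22 deliver 1→2: 2={foll,t=1,log=w}
step 23 deliver 2→3: —

1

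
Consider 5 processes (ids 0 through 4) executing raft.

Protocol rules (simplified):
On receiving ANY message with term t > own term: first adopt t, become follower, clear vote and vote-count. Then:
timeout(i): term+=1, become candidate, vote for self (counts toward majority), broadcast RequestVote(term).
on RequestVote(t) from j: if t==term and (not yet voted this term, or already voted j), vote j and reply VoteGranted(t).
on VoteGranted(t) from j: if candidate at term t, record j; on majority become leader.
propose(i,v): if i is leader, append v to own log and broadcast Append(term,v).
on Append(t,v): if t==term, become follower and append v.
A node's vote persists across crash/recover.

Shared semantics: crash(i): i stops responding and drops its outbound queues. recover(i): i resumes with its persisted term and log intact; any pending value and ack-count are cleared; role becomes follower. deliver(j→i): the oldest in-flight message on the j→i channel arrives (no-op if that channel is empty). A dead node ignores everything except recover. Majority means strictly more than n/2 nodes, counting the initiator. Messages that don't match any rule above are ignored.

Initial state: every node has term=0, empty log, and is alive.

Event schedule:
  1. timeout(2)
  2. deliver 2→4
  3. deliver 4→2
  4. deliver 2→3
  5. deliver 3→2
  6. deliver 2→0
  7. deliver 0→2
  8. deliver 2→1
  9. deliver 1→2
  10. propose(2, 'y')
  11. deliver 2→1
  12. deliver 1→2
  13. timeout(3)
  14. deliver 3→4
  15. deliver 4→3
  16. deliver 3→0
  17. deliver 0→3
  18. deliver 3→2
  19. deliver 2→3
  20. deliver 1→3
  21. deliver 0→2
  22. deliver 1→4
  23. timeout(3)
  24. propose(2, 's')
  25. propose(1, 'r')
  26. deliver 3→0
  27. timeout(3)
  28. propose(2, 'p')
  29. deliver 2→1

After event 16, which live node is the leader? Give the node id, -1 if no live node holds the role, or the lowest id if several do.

step 1 timeout(2): 2={cand,t=1,log=-}
step 2 deliver 2→4: 4={foll,t=1,log=-}
step 3 deliver 4→2: —
step 4 deliver 2→3: 3={foll,t=1,log=-}
step 5 deliver 3→2: 2={lead,t=1,log=-}
step 6 deliver 2→0: 0={foll,t=1,log=-}
step 7 deliver 0→2: —
step 8 deliver 2→1: 1={foll,t=1,log=-}
step 9 deliver 1→2: —
step 10 propose(2,'y'): 2={lead,t=1,log=y}
step 11 deliver 2→1: 1={foll,t=1,log=y}
step 12 deliver 1→2: —
step 13 timeout(3): 3={cand,t=2,log=-}
step 14 deliver 3→4: 4={foll,t=2,log=-}
step 15 deliver 4→3: —
step 16 deliver 3→0: 0={foll,t=2,log=-}

2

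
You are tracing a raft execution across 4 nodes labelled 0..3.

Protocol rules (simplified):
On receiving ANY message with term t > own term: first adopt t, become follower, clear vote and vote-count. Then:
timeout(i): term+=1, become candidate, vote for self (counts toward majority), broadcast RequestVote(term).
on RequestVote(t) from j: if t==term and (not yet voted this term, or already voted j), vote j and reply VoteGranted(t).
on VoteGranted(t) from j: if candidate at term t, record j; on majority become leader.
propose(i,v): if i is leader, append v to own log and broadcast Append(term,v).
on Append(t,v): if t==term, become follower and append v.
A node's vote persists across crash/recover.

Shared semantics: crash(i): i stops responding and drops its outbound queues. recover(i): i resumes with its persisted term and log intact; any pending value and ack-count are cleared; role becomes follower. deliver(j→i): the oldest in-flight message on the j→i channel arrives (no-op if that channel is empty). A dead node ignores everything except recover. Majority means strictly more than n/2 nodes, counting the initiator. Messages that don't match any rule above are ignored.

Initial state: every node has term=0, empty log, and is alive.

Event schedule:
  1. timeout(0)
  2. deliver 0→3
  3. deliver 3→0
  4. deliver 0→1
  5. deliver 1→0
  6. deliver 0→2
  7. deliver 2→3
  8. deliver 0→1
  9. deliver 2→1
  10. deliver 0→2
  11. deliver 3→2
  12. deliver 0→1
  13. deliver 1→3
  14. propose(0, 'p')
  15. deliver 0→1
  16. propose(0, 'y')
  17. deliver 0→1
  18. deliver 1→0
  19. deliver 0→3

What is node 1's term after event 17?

1

[1] timeout(0) → N0(cand t1 [-])
[2] deliver 0→3 → N3(foll t1 [-])
[3] deliver 3→0 → ∅
[4] deliver 0→1 → N1(foll t1 [-])
[5] deliver 1→0 → N0(lead t1 [-])
[6] deliver 0→2 → N2(foll t1 [-])
[7] deliver 2→3 → ∅
[8] deliver 0→1 → ∅
[9] deliver 2→1 → ∅
[10] deliver 0→2 → ∅
[11] deliver 3→2 → ∅
[12] deliver 0→1 → ∅
[13] deliver 1→3 → ∅
[14] propose(0,'p') → N0(lead t1 [p])
[15] deliver 0→1 → N1(foll t1 [p])
[16] propose(0,'y') → N0(lead t1 [p,y])
[17] deliver 0→1 → N1(foll t1 [p,y])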